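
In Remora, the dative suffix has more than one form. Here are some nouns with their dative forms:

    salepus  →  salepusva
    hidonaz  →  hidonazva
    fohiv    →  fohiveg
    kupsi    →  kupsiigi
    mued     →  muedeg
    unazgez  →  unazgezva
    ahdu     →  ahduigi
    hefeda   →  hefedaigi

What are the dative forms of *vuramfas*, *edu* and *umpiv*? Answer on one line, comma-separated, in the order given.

Looking at the final sound of each stem: -va when the stem ends in a sibilant (*salepus*, *hidonaz*, *unazgez*); -eg when the stem ends in a non-sibilant consonant (*fohiv*, *mued*); -igi when the stem ends in a vowel (*kupsi*, *ahdu*, *hefeda*).
Since the final sound of *vuramfas* is /s/ (a sibilant), it takes -va, giving *vuramfasva*.
*edu* — final sound /u/ (a vowel) → -igi → *eduigi*.
*umpiv* — final sound /v/ (a non-sibilant consonant) → -eg → *umpiveg*.

vuramfasva, eduigi, umpiveg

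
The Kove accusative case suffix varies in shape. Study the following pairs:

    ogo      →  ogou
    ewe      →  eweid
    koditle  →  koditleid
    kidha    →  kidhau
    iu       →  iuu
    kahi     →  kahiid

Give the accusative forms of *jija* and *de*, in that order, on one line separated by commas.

jijau, deid

The alternation tracks the last vowel of the stem — -id when the last vowel of the stem is a front vowel (*ewe*, *koditle*, *kahi*); -u when the last vowel of the stem is a back vowel (*ogo*, *kidha*, *iu*).
*jija*: last vowel = /a/, a back vowel → -u → *jijau*.
*de* — last vowel /e/ (a front vowel) → -id → *deid*.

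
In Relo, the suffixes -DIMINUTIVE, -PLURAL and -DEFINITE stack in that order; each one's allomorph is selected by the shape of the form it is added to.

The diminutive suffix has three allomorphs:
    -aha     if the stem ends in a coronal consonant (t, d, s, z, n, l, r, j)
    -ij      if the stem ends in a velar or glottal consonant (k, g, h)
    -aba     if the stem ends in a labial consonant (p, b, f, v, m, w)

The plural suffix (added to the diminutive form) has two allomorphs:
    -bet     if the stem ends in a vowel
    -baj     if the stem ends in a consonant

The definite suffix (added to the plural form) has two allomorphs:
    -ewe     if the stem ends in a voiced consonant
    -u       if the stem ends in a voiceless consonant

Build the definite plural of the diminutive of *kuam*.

kuamababetu

*kuam* — final consonant /m/ (labial) → -aba → *kuamaba*.
The final sound of the diminutive form *kuamaba* is /a/, which is a vowel, so the plural suffix is -bet, giving *kuamababet*.
The plural form *kuamababet* — final consonant /t/ (voiceless) → -u → *kuamababetu*.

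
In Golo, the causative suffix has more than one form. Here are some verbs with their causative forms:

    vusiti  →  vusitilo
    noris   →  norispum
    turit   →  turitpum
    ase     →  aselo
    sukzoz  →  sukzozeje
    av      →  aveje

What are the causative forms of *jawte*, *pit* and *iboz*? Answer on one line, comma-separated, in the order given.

jawtelo, pitpum, ibozeje

The pattern is voicing of the final sound: -pum when the stem ends in a voiceless consonant (*noris*, *turit*); -eje when the stem ends in a voiced consonant (*sukzoz*, *av*); -lo when the stem ends in a vowel (*vusiti*, *ase*).
*jawte* — final sound /e/ (a vowel) → -lo → *jawtelo*.
*pit*: final sound = /t/, a voiceless consonant → -pum → *pitpum*.
*iboz* — final sound /z/ (a voiced consonant) → -eje → *ibozeje*.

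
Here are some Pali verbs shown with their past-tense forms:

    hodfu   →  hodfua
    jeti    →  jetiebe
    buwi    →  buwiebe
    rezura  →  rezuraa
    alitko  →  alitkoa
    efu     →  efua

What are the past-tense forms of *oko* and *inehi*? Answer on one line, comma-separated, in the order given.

okoa, inehiebe

Looking at the last vowel of each stem: -ebe when the last vowel of the stem is a front vowel (*jeti*, *buwi*); -a when the last vowel of the stem is a back vowel (*hodfu*, *rezura*, *alitko*, *efu*).
Since the last vowel of *oko* is /o/ (a back vowel), it takes -a, giving *okoa*.
*inehi*: last vowel = /i/, a front vowel → -ebe → *inehiebe*.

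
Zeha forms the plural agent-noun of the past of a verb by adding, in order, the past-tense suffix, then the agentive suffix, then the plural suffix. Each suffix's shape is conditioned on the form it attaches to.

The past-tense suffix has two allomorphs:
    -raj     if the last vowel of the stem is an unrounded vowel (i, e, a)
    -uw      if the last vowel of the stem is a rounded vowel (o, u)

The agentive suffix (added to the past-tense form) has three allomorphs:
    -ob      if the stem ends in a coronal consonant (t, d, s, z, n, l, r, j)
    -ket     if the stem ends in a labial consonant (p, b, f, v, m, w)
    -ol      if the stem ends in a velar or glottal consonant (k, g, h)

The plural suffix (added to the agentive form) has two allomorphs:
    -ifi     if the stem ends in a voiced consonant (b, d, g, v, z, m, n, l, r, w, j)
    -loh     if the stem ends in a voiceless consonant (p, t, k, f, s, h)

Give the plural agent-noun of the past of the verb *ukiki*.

ukikirajobifi

*ukiki* — last vowel /i/ (an unrounded vowel) → -raj → *ukikiraj*.
The past-tense form *ukikiraj* — final consonant /j/ (coronal) → -ob → *ukikirajob*.
The final consonant of the agentive form *ukikirajob* is /b/, which is voiced, so the plural suffix is -ifi, giving *ukikirajobifi*.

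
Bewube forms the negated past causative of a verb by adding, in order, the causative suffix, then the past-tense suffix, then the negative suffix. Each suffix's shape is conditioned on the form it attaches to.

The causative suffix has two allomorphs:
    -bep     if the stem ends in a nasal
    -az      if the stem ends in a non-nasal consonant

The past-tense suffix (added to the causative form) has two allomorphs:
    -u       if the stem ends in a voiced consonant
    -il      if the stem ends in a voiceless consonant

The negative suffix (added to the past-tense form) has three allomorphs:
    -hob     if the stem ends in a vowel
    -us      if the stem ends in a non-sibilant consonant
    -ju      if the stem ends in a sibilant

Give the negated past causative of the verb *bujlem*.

bujlembepilus

*bujlem*: final consonant = /m/, a nasal → -bep → *bujlembep*.
The causative form *bujlembep*: final consonant = /p/, voiceless → -il → *bujlembepil*.
The final sound of the past-tense form *bujlembepil* is /l/, which is a non-sibilant consonant, so the negative suffix is -us, giving *bujlembepilus*.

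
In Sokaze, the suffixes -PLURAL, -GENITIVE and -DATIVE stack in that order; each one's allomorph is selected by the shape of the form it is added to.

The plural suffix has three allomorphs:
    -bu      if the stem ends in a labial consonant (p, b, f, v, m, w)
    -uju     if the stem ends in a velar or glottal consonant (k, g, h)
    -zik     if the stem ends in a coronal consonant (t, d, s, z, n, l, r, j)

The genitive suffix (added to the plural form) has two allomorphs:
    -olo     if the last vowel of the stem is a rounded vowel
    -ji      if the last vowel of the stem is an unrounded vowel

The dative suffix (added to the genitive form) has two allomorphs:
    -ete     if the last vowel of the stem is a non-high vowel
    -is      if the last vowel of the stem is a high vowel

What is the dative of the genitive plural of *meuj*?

Since the final consonant of *meuj* is /j/ (coronal), it takes -zik, giving *meujzik*.
The plural form *meujzik*: last vowel = /i/, an unrounded vowel → -ji → *meujzikji*.
The genitive form *meujzikji* — last vowel /i/ (a high vowel) → -is → *meujzikjiis*.

meujzikjiis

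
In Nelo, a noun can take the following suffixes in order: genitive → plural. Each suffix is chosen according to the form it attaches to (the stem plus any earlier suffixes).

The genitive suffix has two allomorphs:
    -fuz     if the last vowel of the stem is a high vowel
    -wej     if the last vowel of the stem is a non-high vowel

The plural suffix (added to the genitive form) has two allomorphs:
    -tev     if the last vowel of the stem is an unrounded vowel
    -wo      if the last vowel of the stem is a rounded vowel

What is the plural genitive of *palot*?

palotwejtev

Since the last vowel of *palot* is /o/ (a non-high vowel), it takes -wej, giving *palotwej*.
The genitive form *palotwej*: last vowel = /e/, an unrounded vowel → -tev → *palotwejtev*.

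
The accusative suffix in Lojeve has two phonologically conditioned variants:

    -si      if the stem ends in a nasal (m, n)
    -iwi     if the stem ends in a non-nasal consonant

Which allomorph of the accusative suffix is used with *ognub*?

*ognub* — final consonant /b/ (non-nasal) → -iwi.

-iwi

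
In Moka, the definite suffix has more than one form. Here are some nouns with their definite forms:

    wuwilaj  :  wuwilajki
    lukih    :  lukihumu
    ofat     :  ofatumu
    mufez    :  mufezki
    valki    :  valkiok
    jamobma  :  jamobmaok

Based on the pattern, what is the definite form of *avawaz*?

The alternation tracks the final sound of the stem — -umu when the stem ends in a voiceless consonant (*lukih*, *ofat*); -ki when the stem ends in a voiced consonant (*wuwilaj*, *mufez*); -ok when the stem ends in a vowel (*valki*, *jamobma*).
*avawaz* — final sound /z/ (a voiced consonant) → -ki → *avawazki*.

avawazki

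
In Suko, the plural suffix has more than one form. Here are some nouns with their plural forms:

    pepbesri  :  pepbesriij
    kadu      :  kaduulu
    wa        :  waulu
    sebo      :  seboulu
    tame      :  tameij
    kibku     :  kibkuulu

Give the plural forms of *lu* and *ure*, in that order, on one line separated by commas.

luulu, ureij

The alternation tracks the last vowel of the stem — -ij when the last vowel of the stem is a front vowel (*pepbesri*, *tame*); -ulu when the last vowel of the stem is a back vowel (*kadu*, *wa*, *sebo*, *kibku*).
Since the last vowel of *lu* is /u/ (a back vowel), it takes -ulu, giving *luulu*.
*ure*: last vowel = /e/, a front vowel → -ij → *ureij*.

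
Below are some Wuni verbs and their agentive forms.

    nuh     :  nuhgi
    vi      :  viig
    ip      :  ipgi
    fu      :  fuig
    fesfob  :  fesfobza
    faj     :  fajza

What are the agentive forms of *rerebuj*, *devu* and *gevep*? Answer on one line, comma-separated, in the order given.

rerebujza, devuig, gevepgi

The pattern is voicing of the final sound: -gi when the stem ends in a voiceless consonant (*nuh*, *ip*); -za when the stem ends in a voiced consonant (*fesfob*, *faj*); -ig when the stem ends in a vowel (*vi*, *fu*).
*rerebuj*: final sound = /j/, a voiced consonant → -za → *rerebujza*.
The final sound of *devu* is /u/, which is a vowel, so the suffix is -ig, giving *devuig*.
The final sound of *gevep* is /p/, which is a voiceless consonant, so the suffix is -gi, giving *gevepgi*.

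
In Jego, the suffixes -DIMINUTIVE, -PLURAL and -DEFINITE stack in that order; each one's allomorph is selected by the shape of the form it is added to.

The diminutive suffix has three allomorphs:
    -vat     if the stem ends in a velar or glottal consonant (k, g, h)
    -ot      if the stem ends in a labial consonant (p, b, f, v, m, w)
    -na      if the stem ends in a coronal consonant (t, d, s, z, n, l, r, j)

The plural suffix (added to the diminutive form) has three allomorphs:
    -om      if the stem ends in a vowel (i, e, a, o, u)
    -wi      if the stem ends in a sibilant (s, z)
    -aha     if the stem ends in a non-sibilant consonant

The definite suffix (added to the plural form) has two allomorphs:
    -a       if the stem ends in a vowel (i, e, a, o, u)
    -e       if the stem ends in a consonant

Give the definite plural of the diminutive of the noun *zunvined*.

zunvinednaome

The final consonant of *zunvined* is /d/, which is coronal, so the diminutive suffix is -na, giving *zunvinedna*.
The diminutive form *zunvinedna* — final sound /a/ (a vowel) → -om → *zunvinednaom*.
The plural form *zunvinednaom*: final sound = /m/, a consonant → -e → *zunvinednaome*.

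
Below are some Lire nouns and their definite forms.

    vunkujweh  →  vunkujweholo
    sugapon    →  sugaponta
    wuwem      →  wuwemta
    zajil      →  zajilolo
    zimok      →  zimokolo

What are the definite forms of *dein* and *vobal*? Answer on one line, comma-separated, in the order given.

deinta, vobalolo

Looking at the final consonant of each stem: -ta when the stem ends in a nasal (*sugapon*, *wuwem*); -olo when the stem ends in a non-nasal consonant (*vunkujweh*, *zajil*, *zimok*).
Since the final consonant of *dein* is /n/ (a nasal), it takes -ta, giving *deinta*.
Since the final consonant of *vobal* is /l/ (non-nasal), it takes -olo, giving *vobalolo*.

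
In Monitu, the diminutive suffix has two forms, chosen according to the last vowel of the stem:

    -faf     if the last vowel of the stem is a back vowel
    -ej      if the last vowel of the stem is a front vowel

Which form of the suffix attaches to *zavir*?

*zavir*: last vowel = /i/, a front vowel → -ej.

-ej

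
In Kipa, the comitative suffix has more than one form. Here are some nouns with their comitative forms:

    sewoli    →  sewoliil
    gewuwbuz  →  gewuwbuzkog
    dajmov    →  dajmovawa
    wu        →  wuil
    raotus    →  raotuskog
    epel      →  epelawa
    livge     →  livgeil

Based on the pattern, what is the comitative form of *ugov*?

ugovawa

Looking at the final sound of each stem: -kog when the stem ends in a sibilant (*gewuwbuz*, *raotus*); -awa when the stem ends in a non-sibilant consonant (*dajmov*, *epel*); -il when the stem ends in a vowel (*sewoli*, *wu*, *livge*).
Since the final sound of *ugov* is /v/ (a non-sibilant consonant), it takes -awa, giving *ugovawa*.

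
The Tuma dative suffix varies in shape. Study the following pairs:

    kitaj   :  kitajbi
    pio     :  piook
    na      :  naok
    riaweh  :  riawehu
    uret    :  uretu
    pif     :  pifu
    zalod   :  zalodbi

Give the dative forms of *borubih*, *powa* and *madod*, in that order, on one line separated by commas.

borubihu, powaok, madodbi

The alternation tracks the final sound of the stem — -u when the stem ends in a voiceless consonant (*riaweh*, *uret*, *pif*); -bi when the stem ends in a voiced consonant (*kitaj*, *zalod*); -ok when the stem ends in a vowel (*pio*, *na*).
*borubih* — final sound /h/ (a voiceless consonant) → -u → *borubihu*.
The final sound of *powa* is /a/, which is a vowel, so the suffix is -ok, giving *powaok*.
*madod*: final sound = /d/, a voiced consonant → -bi → *madodbi*.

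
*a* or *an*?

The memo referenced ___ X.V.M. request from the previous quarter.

an

The indefinite article is chosen by the initial *sound* of the following word, not its spelling.
The initialism *X.V.M.* is read letter by letter; the first letter, X, is pronounced /ɛks/, which begins with a vowel sound.
So the article is *an*: The memo referenced an X.V.M. request from the previous quarter.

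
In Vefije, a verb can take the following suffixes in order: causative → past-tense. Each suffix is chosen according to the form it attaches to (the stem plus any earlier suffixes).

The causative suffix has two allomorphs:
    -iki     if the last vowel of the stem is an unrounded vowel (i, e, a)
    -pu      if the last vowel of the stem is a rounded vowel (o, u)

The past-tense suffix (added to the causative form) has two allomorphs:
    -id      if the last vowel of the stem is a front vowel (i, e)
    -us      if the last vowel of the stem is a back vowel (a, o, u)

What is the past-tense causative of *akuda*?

*akuda*: last vowel = /a/, an unrounded vowel → -iki → *akudaiki*.
The causative form *akudaiki*: last vowel = /i/, a front vowel → -id → *akudaikiid*.

akudaikiid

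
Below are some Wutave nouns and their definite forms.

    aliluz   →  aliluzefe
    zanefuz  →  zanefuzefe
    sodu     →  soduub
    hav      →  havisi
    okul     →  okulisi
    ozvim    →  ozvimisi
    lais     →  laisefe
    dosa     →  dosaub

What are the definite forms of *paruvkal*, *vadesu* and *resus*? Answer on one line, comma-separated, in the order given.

The suffix is conditioned by the final sound: -efe when the stem ends in a sibilant (*aliluz*, *zanefuz*, *lais*); -isi when the stem ends in a non-sibilant consonant (*hav*, *okul*, *ozvim*); -ub when the stem ends in a vowel (*sodu*, *dosa*).
Since the final sound of *paruvkal* is /l/ (a non-sibilant consonant), it takes -isi, giving *paruvkalisi*.
Since the final sound of *vadesu* is /u/ (a vowel), it takes -ub, giving *vadesuub*.
Since the final sound of *resus* is /s/ (a sibilant), it takes -efe, giving *resusefe*.

paruvkalisi, vadesuub, resusefe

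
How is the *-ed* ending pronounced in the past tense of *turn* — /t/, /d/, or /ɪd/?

The stem *turn* ends in a voiced sound other than /d/.
The -ed suffix is realized as /ɪd/ after /t, d/; as /t/ after other voiceless consonants; and as /d/ after other voiced sounds.
So -ed on *turn* is pronounced /d/.

/d/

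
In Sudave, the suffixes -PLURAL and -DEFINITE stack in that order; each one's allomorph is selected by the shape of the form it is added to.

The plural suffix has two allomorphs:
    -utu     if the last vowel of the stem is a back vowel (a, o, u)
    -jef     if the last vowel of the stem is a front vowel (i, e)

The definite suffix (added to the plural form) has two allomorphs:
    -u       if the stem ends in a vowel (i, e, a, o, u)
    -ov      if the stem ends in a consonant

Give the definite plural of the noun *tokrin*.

Since the last vowel of *tokrin* is /i/ (a front vowel), it takes -jef, giving *tokrinjef*.
The plural form *tokrinjef* — final sound /f/ (a consonant) → -ov → *tokrinjefov*.

tokrinjefov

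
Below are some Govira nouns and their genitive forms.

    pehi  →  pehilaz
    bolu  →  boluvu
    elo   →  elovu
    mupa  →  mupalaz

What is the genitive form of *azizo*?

The pattern is rounding harmony: -vu when the last vowel of the stem is a rounded vowel (*bolu*, *elo*); -laz when the last vowel of the stem is an unrounded vowel (*pehi*, *mupa*).
*azizo*: last vowel = /o/, a rounded vowel → -vu → *azizovu*.

azizovu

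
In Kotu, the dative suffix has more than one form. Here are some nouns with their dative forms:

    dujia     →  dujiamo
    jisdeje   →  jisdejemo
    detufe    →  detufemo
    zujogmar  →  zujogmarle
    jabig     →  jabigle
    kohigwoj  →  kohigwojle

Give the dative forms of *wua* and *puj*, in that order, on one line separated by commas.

wuamo, pujle

The alternation tracks the final sound of the stem — -le when the stem ends in a consonant (*zujogmar*, *jabig*, *kohigwoj*); -mo when the stem ends in a vowel (*dujia*, *jisdeje*, *detufe*).
Since the final sound of *wua* is /a/ (a vowel), it takes -mo, giving *wuamo*.
*puj*: final sound = /j/, a consonant → -le → *pujle*.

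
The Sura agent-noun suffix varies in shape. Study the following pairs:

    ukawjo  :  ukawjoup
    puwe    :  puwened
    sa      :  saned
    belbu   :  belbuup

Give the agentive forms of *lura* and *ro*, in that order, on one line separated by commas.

The suffix is conditioned by the last vowel: -up when the last vowel of the stem is a rounded vowel (*ukawjo*, *belbu*); -ned when the last vowel of the stem is an unrounded vowel (*puwe*, *sa*).
*lura*: last vowel = /a/, an unrounded vowel → -ned → *luraned*.
Since the last vowel of *ro* is /o/ (a rounded vowel), it takes -up, giving *roup*.

luraned, roup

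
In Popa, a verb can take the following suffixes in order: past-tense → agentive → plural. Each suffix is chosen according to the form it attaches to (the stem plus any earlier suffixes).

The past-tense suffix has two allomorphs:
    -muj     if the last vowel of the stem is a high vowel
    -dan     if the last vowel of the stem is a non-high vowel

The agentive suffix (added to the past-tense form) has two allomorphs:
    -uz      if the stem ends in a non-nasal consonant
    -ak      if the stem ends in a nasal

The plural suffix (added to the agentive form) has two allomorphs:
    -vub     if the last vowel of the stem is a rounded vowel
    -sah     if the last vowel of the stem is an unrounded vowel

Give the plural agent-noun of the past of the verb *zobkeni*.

zobkenimujuzvub

Since the last vowel of *zobkeni* is /i/ (a high vowel), it takes -muj, giving *zobkenimuj*.
The past-tense form *zobkenimuj*: final consonant = /j/, non-nasal → -uz → *zobkenimujuz*.
The agentive form *zobkenimujuz*: last vowel = /u/, a rounded vowel → -vub → *zobkenimujuzvub*.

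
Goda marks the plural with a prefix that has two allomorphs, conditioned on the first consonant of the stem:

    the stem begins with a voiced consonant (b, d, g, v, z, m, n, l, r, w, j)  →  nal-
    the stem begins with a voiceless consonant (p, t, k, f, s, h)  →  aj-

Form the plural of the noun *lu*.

*lu*: first consonant = /l/, voiced → nal- → *nallu*.

nallu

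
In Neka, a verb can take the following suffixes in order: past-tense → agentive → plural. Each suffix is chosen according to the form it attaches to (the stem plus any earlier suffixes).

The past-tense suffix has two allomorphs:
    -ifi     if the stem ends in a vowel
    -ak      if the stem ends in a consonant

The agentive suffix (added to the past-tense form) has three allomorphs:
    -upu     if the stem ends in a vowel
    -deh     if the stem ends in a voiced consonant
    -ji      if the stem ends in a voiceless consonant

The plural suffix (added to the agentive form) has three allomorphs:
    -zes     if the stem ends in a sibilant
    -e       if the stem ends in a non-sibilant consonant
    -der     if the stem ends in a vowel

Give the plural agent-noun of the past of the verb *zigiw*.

*zigiw*: final sound = /w/, a consonant → -ak → *zigiwak*.
The final sound of the past-tense form *zigiwak* is /k/, which is a voiceless consonant, so the agentive suffix is -ji, giving *zigiwakji*.
Since the final sound of the agentive form *zigiwakji* is /i/ (a vowel), it takes -der, giving *zigiwakjider*.

zigiwakjider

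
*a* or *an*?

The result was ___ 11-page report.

The indefinite article is chosen by the initial *sound* of the following word, not its spelling.
The number *11* is spoken "eleven", beginning with /ɪˈlɛvən/ — a vowel sound.
So the article is *an*: The result was an 11-page report.

an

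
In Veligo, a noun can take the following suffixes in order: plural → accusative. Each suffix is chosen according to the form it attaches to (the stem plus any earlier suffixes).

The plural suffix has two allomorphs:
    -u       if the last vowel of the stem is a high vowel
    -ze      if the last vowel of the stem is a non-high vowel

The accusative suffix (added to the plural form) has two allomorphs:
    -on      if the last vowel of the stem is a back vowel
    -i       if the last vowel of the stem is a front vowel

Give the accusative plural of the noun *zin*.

zinuon

*zin* — last vowel /i/ (a high vowel) → -u → *zinu*.
The last vowel of the plural form *zinu* is /u/, which is a back vowel, so the accusative suffix is -on, giving *zinuon*.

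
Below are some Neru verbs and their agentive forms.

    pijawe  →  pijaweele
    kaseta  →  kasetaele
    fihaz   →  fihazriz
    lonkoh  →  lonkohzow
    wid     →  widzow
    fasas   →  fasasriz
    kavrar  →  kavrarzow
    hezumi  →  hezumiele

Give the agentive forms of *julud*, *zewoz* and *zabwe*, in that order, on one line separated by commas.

The suffix is conditioned by the final sound: -riz when the stem ends in a sibilant (*fihaz*, *fasas*); -zow when the stem ends in a non-sibilant consonant (*lonkoh*, *wid*, *kavrar*); -ele when the stem ends in a vowel (*pijawe*, *kaseta*, *hezumi*).
The final sound of *julud* is /d/, which is a non-sibilant consonant, so the suffix is -zow, giving *juludzow*.
The final sound of *zewoz* is /z/, which is a sibilant, so the suffix is -riz, giving *zewozriz*.
*zabwe*: final sound = /e/, a vowel → -ele → *zabweele*.

juludzow, zewozriz, zabweele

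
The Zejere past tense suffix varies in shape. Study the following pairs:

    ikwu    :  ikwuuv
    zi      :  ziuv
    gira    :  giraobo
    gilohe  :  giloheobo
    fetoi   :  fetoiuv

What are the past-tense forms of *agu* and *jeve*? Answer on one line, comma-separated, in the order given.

aguuv, jeveobo

Looking at the last vowel of each stem: -uv when the last vowel of the stem is a high vowel (*ikwu*, *zi*, *fetoi*); -obo when the last vowel of the stem is a non-high vowel (*gira*, *gilohe*).
*agu*: last vowel = /u/, a high vowel → -uv → *aguuv*.
*jeve* — last vowel /e/ (a non-high vowel) → -obo → *jeveobo*.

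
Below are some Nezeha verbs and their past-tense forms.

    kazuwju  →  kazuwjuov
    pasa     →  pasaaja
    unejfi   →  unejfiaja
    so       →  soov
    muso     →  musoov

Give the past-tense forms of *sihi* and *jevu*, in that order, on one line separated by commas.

The alternation tracks the last vowel of the stem — -ov when the last vowel of the stem is a rounded vowel (*kazuwju*, *so*, *muso*); -aja when the last vowel of the stem is an unrounded vowel (*pasa*, *unejfi*).
The last vowel of *sihi* is /i/, which is an unrounded vowel, so the suffix is -aja, giving *sihiaja*.
*jevu*: last vowel = /u/, a rounded vowel → -ov → *jevuov*.

sihiaja, jevuov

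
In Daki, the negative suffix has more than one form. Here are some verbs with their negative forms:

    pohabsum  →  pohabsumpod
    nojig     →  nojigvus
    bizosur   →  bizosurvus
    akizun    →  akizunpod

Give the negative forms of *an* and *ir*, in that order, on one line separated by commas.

The suffix is conditioned by the final consonant: -pod when the stem ends in a nasal (*pohabsum*, *akizun*); -vus when the stem ends in a non-nasal consonant (*nojig*, *bizosur*).
Since the final consonant of *an* is /n/ (a nasal), it takes -pod, giving *anpod*.
*ir*: final consonant = /r/, non-nasal → -vus → *irvus*.

anpod, irvus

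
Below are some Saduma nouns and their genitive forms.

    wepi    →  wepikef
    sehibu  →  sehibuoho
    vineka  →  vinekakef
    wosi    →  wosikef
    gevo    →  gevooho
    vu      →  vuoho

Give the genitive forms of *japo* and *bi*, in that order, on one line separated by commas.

The alternation tracks the last vowel of the stem — -oho when the last vowel of the stem is a rounded vowel (*sehibu*, *gevo*, *vu*); -kef when the last vowel of the stem is an unrounded vowel (*wepi*, *vineka*, *wosi*).
The last vowel of *japo* is /o/, which is a rounded vowel, so the suffix is -oho, giving *japooho*.
The last vowel of *bi* is /i/, which is an unrounded vowel, so the suffix is -kef, giving *bikef*.

japooho, bikef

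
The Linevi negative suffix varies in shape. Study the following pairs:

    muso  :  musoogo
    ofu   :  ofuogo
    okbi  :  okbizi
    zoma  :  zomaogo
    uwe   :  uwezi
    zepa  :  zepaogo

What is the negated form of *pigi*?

The suffix is conditioned by the last vowel: -zi when the last vowel of the stem is a front vowel (*okbi*, *uwe*); -ogo when the last vowel of the stem is a back vowel (*muso*, *ofu*, *zoma*, *zepa*).
*pigi* — last vowel /i/ (a front vowel) → -zi → *pigizi*.

pigizi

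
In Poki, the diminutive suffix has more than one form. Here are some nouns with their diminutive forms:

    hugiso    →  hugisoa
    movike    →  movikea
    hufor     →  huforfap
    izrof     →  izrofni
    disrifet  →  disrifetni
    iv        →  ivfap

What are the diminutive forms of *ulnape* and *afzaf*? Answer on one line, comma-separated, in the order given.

ulnapea, afzafni

The suffix is conditioned by the final sound: -ni when the stem ends in a voiceless consonant (*izrof*, *disrifet*); -fap when the stem ends in a voiced consonant (*hufor*, *iv*); -a when the stem ends in a vowel (*hugiso*, *movike*).
*ulnape*: final sound = /e/, a vowel → -a → *ulnapea*.
The final sound of *afzaf* is /f/, which is a voiceless consonant, so the suffix is -ni, giving *afzafni*.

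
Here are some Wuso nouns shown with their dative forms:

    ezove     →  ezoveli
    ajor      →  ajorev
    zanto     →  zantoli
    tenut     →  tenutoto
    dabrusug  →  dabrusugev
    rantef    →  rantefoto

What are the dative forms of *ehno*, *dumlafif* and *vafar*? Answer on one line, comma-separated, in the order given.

The pattern is voicing of the final sound: -oto when the stem ends in a voiceless consonant (*tenut*, *rantef*); -ev when the stem ends in a voiced consonant (*ajor*, *dabrusug*); -li when the stem ends in a vowel (*ezove*, *zanto*).
The final sound of *ehno* is /o/, which is a vowel, so the suffix is -li, giving *ehnoli*.
Since the final sound of *dumlafif* is /f/ (a voiceless consonant), it takes -oto, giving *dumlafifoto*.
*vafar*: final sound = /r/, a voiced consonant → -ev → *vafarev*.

ehnoli, dumlafifoto, vafarev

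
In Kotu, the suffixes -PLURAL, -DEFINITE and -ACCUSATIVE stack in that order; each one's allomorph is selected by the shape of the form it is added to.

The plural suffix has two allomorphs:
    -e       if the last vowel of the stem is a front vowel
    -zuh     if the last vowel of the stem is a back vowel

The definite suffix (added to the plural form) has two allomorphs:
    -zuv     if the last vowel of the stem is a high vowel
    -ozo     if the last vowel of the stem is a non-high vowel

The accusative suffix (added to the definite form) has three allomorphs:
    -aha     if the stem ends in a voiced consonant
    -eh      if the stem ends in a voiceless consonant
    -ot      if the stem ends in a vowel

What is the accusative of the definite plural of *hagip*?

The last vowel of *hagip* is /i/, which is a front vowel, so the plural suffix is -e, giving *hagipe*.
The plural form *hagipe* — last vowel /e/ (a non-high vowel) → -ozo → *hagipeozo*.
The definite form *hagipeozo*: final sound = /o/, a vowel → -ot → *hagipeozoot*.

hagipeozoot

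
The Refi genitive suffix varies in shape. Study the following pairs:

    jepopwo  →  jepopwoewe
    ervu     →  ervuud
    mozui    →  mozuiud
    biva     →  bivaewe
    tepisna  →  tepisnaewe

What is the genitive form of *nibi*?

nibiud

Looking at the last vowel of each stem: -ud when the last vowel of the stem is a high vowel (*ervu*, *mozui*); -ewe when the last vowel of the stem is a non-high vowel (*jepopwo*, *biva*, *tepisna*).
*nibi* — last vowel /i/ (a high vowel) → -ud → *nibiud*.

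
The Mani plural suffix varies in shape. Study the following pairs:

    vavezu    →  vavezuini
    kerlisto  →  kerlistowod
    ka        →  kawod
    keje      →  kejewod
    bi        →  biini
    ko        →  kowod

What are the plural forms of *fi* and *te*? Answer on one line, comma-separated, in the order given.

Looking at the last vowel of each stem: -ini when the last vowel of the stem is a high vowel (*vavezu*, *bi*); -wod when the last vowel of the stem is a non-high vowel (*kerlisto*, *ka*, *keje*, *ko*).
*fi* — last vowel /i/ (a high vowel) → -ini → *fiini*.
*te*: last vowel = /e/, a non-high vowel → -wod → *tewod*.

fiini, tewod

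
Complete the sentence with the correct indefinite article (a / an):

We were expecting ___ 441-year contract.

a

The indefinite article is chosen by the initial *sound* of the following word, not its spelling.
The number *441* is spoken "four hundred …", beginning with /fɔr/ — a consonant sound.
So the article is *a*: We were expecting a 441-year contract.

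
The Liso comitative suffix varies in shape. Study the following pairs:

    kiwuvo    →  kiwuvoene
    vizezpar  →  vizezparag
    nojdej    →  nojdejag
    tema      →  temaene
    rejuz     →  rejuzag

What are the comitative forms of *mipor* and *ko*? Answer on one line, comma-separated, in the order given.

The suffix is conditioned by the final sound: -ag when the stem ends in a consonant (*vizezpar*, *nojdej*, *rejuz*); -ene when the stem ends in a vowel (*kiwuvo*, *tema*).
The final sound of *mipor* is /r/, which is a consonant, so the suffix is -ag, giving *miporag*.
*ko*: final sound = /o/, a vowel → -ene → *koene*.

miporag, koene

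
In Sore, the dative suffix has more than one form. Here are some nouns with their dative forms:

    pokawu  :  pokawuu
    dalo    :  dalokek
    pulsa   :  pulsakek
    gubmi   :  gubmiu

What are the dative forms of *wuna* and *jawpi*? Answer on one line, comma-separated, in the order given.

Looking at the last vowel of each stem: -u when the last vowel of the stem is a high vowel (*pokawu*, *gubmi*); -kek when the last vowel of the stem is a non-high vowel (*dalo*, *pulsa*).
The last vowel of *wuna* is /a/, which is a non-high vowel, so the suffix is -kek, giving *wunakek*.
*jawpi*: last vowel = /i/, a high vowel → -u → *jawpiu*.

wunakek, jawpiu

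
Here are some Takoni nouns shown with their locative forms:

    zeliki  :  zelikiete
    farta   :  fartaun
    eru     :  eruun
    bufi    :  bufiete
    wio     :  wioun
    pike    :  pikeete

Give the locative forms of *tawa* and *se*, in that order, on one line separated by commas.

tawaun, seete

The alternation tracks the last vowel of the stem — -ete when the last vowel of the stem is a front vowel (*zeliki*, *bufi*, *pike*); -un when the last vowel of the stem is a back vowel (*farta*, *eru*, *wio*).
Since the last vowel of *tawa* is /a/ (a back vowel), it takes -un, giving *tawaun*.
The last vowel of *se* is /e/, which is a front vowel, so the suffix is -ete, giving *seete*.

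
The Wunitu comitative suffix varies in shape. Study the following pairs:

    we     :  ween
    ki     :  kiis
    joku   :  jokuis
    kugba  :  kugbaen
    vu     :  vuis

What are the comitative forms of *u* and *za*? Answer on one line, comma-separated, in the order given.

Looking at the last vowel of each stem: -is when the last vowel of the stem is a high vowel (*ki*, *joku*, *vu*); -en when the last vowel of the stem is a non-high vowel (*we*, *kugba*).
Since the last vowel of *u* is /u/ (a high vowel), it takes -is, giving *uis*.
*za*: last vowel = /a/, a non-high vowel → -en → *zaen*.

uis, zaen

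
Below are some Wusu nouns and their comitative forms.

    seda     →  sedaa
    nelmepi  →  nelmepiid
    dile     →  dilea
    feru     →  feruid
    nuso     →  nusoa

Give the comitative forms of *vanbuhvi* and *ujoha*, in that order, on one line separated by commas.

The pattern is height harmony: -id when the last vowel of the stem is a high vowel (*nelmepi*, *feru*); -a when the last vowel of the stem is a non-high vowel (*seda*, *dile*, *nuso*).
The last vowel of *vanbuhvi* is /i/, which is a high vowel, so the suffix is -id, giving *vanbuhviid*.
The last vowel of *ujoha* is /a/, which is a non-high vowel, so the suffix is -a, giving *ujohaa*.

vanbuhviid, ujohaa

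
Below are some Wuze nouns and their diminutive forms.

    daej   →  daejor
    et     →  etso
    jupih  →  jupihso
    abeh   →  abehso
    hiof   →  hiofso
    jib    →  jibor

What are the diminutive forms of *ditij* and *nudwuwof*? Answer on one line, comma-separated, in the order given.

ditijor, nudwuwofso

The pattern is voicing of the final consonant: -so when the stem ends in a voiceless consonant (*et*, *jupih*, *abeh*, *hiof*); -or when the stem ends in a voiced consonant (*daej*, *jib*).
*ditij*: final consonant = /j/, voiced → -or → *ditijor*.
*nudwuwof* — final consonant /f/ (voiceless) → -so → *nudwuwofso*.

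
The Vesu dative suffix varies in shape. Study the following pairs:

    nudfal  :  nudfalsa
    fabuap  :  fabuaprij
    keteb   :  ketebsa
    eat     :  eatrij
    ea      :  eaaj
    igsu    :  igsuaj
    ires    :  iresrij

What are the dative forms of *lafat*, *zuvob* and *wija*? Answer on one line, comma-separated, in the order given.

lafatrij, zuvobsa, wijaaj

The alternation tracks the final sound of the stem — -rij when the stem ends in a voiceless consonant (*fabuap*, *eat*, *ires*); -sa when the stem ends in a voiced consonant (*nudfal*, *keteb*); -aj when the stem ends in a vowel (*ea*, *igsu*).
*lafat* — final sound /t/ (a voiceless consonant) → -rij → *lafatrij*.
The final sound of *zuvob* is /b/, which is a voiced consonant, so the suffix is -sa, giving *zuvobsa*.
The final sound of *wija* is /a/, which is a vowel, so the suffix is -aj, giving *wijaaj*.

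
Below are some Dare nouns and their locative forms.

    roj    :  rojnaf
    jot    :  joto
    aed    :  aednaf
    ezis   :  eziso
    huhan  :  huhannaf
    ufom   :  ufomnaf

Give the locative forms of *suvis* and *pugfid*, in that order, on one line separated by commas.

The pattern is voicing of the final consonant: -o when the stem ends in a voiceless consonant (*jot*, *ezis*); -naf when the stem ends in a voiced consonant (*roj*, *aed*, *huhan*, *ufom*).
Since the final consonant of *suvis* is /s/ (voiceless), it takes -o, giving *suviso*.
*pugfid* — final consonant /d/ (voiced) → -naf → *pugfidnaf*.

suviso, pugfidnaf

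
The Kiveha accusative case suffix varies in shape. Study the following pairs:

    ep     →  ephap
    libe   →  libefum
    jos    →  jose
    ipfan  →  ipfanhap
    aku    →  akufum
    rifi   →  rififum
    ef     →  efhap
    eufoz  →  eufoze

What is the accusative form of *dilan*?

dilanhap

The suffix is conditioned by the final sound: -e when the stem ends in a sibilant (*jos*, *eufoz*); -hap when the stem ends in a non-sibilant consonant (*ep*, *ipfan*, *ef*); -fum when the stem ends in a vowel (*libe*, *aku*, *rifi*).
Since the final sound of *dilan* is /n/ (a non-sibilant consonant), it takes -hap, giving *dilanhap*.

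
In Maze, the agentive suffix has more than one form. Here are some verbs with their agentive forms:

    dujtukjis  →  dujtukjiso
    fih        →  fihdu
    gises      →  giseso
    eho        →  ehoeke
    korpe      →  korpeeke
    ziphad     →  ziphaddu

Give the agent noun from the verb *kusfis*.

The pattern is sibilance of the final sound: -o when the stem ends in a sibilant (*dujtukjis*, *gises*); -du when the stem ends in a non-sibilant consonant (*fih*, *ziphad*); -eke when the stem ends in a vowel (*eho*, *korpe*).
Since the final sound of *kusfis* is /s/ (a sibilant), it takes -o, giving *kusfiso*.

kusfiso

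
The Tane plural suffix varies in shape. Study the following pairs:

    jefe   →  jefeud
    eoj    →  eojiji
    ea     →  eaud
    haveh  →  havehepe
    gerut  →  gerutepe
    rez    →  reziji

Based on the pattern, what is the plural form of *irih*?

The pattern is voicing of the final sound: -epe when the stem ends in a voiceless consonant (*haveh*, *gerut*); -iji when the stem ends in a voiced consonant (*eoj*, *rez*); -ud when the stem ends in a vowel (*jefe*, *ea*).
Since the final sound of *irih* is /h/ (a voiceless consonant), it takes -epe, giving *irihepe*.

irihepe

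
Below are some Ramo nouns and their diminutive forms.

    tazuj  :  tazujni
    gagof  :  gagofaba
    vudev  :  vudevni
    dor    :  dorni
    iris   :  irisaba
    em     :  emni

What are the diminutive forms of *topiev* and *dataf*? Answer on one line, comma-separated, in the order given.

topievni, datafaba

The suffix is conditioned by the final consonant: -aba when the stem ends in a voiceless consonant (*gagof*, *iris*); -ni when the stem ends in a voiced consonant (*tazuj*, *vudev*, *dor*, *em*).
*topiev* — final consonant /v/ (voiced) → -ni → *topievni*.
The final consonant of *dataf* is /f/, which is voiceless, so the suffix is -aba, giving *datafaba*.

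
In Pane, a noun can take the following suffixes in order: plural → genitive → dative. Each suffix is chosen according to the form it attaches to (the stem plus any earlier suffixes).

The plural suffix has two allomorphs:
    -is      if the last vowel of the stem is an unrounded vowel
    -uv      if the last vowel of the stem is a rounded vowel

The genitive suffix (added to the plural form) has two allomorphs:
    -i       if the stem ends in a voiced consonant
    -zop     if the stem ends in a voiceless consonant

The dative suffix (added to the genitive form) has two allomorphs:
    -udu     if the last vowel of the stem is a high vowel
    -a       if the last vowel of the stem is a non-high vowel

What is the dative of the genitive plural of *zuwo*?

zuwouviudu

Since the last vowel of *zuwo* is /o/ (a rounded vowel), it takes -uv, giving *zuwouv*.
The plural form *zuwouv* — final consonant /v/ (voiced) → -i → *zuwouvi*.
The genitive form *zuwouvi*: last vowel = /i/, a high vowel → -udu → *zuwouviudu*.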